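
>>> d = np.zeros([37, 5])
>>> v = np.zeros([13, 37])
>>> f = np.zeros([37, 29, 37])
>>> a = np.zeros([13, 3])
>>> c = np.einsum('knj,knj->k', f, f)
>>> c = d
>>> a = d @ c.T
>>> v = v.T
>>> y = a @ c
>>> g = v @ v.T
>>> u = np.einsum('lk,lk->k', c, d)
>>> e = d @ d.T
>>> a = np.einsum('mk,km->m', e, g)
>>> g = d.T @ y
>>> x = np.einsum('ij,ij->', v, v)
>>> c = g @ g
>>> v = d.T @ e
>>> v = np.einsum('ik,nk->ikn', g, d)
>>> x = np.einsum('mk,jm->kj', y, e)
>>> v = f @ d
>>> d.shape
(37, 5)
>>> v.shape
(37, 29, 5)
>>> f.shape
(37, 29, 37)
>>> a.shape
(37,)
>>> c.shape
(5, 5)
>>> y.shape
(37, 5)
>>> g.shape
(5, 5)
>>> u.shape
(5,)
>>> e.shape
(37, 37)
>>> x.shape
(5, 37)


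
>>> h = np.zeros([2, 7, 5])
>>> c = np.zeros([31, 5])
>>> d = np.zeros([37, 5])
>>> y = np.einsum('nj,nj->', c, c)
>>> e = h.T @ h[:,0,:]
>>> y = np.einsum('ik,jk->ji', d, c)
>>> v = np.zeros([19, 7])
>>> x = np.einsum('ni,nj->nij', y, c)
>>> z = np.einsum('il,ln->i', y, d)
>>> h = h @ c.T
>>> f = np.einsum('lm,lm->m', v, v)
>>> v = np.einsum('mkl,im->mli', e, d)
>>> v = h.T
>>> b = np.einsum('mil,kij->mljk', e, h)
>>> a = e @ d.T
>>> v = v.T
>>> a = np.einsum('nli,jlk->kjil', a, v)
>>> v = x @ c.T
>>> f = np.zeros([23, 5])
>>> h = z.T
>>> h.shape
(31,)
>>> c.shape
(31, 5)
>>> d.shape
(37, 5)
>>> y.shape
(31, 37)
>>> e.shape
(5, 7, 5)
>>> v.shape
(31, 37, 31)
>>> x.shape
(31, 37, 5)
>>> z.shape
(31,)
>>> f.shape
(23, 5)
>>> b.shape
(5, 5, 31, 2)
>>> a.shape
(31, 2, 37, 7)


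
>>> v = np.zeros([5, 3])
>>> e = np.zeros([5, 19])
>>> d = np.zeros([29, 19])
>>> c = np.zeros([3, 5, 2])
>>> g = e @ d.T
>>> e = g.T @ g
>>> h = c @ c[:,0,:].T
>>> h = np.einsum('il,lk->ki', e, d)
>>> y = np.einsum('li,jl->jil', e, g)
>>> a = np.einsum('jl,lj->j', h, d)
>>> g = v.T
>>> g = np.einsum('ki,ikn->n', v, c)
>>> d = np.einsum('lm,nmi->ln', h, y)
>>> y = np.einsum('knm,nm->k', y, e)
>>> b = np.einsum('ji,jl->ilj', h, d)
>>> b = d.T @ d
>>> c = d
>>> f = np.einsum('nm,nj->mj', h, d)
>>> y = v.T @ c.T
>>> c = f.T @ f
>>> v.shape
(5, 3)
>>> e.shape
(29, 29)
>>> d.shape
(19, 5)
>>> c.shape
(5, 5)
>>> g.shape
(2,)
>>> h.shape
(19, 29)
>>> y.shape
(3, 19)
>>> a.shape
(19,)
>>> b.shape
(5, 5)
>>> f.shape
(29, 5)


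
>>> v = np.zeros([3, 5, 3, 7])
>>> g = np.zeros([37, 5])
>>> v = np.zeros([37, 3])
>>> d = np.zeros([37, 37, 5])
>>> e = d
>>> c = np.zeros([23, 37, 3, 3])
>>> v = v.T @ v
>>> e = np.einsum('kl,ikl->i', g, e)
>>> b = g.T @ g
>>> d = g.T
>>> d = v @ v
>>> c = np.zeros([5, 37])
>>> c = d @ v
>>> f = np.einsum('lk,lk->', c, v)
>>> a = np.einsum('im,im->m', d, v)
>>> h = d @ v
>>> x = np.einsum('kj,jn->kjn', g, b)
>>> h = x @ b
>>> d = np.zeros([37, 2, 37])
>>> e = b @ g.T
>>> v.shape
(3, 3)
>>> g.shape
(37, 5)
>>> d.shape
(37, 2, 37)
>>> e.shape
(5, 37)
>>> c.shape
(3, 3)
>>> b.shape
(5, 5)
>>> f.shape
()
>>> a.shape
(3,)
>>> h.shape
(37, 5, 5)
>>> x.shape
(37, 5, 5)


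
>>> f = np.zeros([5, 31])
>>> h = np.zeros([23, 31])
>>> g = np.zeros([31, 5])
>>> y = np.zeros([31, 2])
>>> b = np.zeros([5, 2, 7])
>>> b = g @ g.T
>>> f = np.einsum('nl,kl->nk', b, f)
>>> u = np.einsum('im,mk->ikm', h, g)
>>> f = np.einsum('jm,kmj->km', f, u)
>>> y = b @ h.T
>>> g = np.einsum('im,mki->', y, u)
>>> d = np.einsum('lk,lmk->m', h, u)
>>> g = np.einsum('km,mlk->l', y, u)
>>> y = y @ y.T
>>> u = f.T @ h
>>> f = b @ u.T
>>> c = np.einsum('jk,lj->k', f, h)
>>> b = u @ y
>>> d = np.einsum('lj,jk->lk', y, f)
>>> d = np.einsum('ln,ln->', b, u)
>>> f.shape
(31, 5)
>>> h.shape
(23, 31)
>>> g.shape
(5,)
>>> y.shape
(31, 31)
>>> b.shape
(5, 31)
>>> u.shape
(5, 31)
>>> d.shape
()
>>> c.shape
(5,)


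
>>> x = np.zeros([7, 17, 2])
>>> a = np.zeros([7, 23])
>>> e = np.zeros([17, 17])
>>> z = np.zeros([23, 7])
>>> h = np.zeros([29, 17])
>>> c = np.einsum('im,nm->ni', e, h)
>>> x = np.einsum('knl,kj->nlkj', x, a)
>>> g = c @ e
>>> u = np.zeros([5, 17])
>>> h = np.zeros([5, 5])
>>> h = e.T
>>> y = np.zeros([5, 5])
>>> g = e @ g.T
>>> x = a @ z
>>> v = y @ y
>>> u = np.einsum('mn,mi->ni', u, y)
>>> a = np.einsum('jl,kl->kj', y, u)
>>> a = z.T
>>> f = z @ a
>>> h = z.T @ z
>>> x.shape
(7, 7)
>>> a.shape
(7, 23)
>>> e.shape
(17, 17)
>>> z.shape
(23, 7)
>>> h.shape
(7, 7)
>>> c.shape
(29, 17)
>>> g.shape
(17, 29)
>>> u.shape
(17, 5)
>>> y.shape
(5, 5)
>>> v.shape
(5, 5)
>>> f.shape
(23, 23)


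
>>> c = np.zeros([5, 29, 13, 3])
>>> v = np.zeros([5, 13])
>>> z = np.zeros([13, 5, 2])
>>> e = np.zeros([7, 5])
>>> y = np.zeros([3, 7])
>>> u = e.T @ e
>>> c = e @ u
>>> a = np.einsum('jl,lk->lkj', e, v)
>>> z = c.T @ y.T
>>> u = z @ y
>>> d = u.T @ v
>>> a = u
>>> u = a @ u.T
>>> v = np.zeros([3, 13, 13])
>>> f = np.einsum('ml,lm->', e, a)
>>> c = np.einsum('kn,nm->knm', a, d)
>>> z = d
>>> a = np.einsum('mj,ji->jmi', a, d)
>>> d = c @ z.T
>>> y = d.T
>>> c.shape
(5, 7, 13)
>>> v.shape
(3, 13, 13)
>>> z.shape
(7, 13)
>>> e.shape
(7, 5)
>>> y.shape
(7, 7, 5)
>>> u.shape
(5, 5)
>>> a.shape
(7, 5, 13)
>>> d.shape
(5, 7, 7)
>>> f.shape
()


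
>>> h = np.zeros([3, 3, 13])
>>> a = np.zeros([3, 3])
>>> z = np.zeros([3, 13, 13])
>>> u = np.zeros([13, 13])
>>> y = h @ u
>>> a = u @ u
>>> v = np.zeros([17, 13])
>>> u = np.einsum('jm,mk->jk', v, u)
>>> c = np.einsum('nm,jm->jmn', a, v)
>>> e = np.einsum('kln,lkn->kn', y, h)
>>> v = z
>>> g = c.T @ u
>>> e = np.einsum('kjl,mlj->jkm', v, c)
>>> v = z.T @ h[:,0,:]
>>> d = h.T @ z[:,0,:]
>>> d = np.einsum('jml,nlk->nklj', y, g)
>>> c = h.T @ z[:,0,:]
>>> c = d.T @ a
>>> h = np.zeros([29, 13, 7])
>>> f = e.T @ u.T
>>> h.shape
(29, 13, 7)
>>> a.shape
(13, 13)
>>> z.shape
(3, 13, 13)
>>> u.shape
(17, 13)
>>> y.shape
(3, 3, 13)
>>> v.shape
(13, 13, 13)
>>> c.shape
(3, 13, 13, 13)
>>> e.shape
(13, 3, 17)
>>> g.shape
(13, 13, 13)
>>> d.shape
(13, 13, 13, 3)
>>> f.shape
(17, 3, 17)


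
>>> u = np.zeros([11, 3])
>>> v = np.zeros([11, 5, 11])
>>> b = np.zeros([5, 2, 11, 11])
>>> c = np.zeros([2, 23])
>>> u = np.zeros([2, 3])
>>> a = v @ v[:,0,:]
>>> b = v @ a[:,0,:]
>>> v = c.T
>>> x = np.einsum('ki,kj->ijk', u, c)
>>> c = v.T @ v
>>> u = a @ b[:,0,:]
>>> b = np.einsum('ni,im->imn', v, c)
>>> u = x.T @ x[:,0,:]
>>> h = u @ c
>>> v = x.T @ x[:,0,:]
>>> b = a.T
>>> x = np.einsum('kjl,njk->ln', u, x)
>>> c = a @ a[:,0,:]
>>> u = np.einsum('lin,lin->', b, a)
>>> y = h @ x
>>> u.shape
()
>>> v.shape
(2, 23, 2)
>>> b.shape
(11, 5, 11)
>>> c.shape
(11, 5, 11)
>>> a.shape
(11, 5, 11)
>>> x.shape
(2, 3)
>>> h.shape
(2, 23, 2)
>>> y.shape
(2, 23, 3)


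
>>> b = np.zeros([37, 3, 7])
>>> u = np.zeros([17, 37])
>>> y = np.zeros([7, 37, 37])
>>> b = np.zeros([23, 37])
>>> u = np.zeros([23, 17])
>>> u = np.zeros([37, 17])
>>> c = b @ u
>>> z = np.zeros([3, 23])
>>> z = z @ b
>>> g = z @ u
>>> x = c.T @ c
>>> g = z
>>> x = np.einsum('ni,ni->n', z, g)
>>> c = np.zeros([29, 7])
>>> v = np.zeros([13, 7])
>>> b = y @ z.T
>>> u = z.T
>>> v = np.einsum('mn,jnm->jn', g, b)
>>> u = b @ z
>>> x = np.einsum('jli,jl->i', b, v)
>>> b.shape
(7, 37, 3)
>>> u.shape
(7, 37, 37)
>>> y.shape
(7, 37, 37)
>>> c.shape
(29, 7)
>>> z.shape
(3, 37)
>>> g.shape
(3, 37)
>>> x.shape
(3,)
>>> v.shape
(7, 37)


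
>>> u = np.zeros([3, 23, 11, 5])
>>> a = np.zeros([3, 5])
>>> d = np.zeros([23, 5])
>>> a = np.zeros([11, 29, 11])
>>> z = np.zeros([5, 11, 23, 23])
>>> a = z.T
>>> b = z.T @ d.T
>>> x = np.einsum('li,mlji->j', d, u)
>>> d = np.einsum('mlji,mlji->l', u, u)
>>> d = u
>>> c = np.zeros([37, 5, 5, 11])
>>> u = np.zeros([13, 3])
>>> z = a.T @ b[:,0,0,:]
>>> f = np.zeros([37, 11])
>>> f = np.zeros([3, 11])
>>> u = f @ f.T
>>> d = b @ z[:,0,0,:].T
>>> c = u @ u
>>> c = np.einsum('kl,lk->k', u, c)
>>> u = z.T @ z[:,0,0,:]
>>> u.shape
(23, 23, 11, 23)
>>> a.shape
(23, 23, 11, 5)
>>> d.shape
(23, 23, 11, 5)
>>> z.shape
(5, 11, 23, 23)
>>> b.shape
(23, 23, 11, 23)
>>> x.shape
(11,)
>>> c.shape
(3,)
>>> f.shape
(3, 11)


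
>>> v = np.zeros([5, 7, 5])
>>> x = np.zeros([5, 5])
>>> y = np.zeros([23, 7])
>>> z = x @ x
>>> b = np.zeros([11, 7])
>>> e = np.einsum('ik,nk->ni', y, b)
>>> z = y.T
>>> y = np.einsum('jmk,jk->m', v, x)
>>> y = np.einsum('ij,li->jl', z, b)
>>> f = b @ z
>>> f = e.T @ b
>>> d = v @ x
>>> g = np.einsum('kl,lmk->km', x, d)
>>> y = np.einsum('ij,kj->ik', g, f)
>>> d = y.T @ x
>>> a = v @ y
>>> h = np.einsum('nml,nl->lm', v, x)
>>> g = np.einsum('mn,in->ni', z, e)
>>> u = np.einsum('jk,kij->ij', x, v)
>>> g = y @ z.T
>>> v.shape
(5, 7, 5)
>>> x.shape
(5, 5)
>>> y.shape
(5, 23)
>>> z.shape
(7, 23)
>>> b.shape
(11, 7)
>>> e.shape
(11, 23)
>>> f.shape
(23, 7)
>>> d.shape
(23, 5)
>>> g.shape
(5, 7)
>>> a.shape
(5, 7, 23)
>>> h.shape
(5, 7)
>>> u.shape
(7, 5)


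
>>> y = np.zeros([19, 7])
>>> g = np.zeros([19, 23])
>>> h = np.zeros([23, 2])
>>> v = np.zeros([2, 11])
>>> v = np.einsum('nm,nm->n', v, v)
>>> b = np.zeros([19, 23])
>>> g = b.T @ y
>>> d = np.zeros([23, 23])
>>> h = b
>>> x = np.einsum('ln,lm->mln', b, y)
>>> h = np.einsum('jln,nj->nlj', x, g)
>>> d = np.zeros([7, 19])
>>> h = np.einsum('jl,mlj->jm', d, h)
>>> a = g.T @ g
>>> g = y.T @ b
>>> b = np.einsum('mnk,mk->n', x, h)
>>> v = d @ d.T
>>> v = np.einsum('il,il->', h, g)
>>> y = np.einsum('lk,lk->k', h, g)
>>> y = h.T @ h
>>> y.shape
(23, 23)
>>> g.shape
(7, 23)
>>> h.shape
(7, 23)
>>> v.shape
()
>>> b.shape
(19,)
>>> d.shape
(7, 19)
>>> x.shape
(7, 19, 23)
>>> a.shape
(7, 7)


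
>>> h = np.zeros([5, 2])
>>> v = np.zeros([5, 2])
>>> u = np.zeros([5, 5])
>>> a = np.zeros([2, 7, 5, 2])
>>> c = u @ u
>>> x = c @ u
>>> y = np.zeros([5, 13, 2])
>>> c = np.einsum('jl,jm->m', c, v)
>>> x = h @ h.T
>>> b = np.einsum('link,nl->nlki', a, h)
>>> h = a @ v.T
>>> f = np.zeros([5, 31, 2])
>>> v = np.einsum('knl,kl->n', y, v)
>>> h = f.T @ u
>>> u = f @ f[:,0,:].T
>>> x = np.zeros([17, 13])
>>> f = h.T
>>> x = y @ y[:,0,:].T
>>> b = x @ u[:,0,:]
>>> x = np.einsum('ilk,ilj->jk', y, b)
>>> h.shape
(2, 31, 5)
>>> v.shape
(13,)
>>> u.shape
(5, 31, 5)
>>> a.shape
(2, 7, 5, 2)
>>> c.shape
(2,)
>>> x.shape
(5, 2)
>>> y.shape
(5, 13, 2)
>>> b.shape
(5, 13, 5)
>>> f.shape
(5, 31, 2)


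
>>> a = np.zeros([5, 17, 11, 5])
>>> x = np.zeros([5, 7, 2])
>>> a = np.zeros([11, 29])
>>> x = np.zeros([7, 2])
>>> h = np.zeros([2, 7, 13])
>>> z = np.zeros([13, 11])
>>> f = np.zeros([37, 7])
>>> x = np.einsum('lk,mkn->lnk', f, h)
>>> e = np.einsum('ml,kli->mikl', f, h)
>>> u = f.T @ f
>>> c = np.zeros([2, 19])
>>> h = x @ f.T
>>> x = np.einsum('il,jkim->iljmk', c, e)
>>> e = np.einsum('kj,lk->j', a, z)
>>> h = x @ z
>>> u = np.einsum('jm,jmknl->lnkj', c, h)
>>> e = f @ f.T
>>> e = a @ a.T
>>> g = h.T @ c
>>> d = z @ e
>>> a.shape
(11, 29)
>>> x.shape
(2, 19, 37, 7, 13)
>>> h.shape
(2, 19, 37, 7, 11)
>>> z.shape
(13, 11)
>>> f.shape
(37, 7)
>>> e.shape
(11, 11)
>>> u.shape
(11, 7, 37, 2)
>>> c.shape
(2, 19)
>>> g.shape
(11, 7, 37, 19, 19)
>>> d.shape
(13, 11)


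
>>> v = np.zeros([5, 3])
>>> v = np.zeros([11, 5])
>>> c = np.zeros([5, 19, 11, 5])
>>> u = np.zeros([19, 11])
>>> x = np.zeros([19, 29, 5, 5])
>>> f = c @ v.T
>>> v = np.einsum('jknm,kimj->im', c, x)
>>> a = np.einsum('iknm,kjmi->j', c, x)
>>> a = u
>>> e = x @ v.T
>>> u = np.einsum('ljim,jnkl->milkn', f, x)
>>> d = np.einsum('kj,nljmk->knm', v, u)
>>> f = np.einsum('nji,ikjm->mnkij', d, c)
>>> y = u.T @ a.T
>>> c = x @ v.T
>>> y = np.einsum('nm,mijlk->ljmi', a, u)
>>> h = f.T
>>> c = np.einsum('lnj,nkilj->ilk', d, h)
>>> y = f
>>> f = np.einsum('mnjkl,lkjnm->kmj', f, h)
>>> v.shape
(29, 5)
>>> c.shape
(19, 29, 5)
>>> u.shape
(11, 11, 5, 5, 29)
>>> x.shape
(19, 29, 5, 5)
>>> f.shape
(5, 5, 19)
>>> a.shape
(19, 11)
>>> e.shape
(19, 29, 5, 29)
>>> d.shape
(29, 11, 5)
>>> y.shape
(5, 29, 19, 5, 11)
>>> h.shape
(11, 5, 19, 29, 5)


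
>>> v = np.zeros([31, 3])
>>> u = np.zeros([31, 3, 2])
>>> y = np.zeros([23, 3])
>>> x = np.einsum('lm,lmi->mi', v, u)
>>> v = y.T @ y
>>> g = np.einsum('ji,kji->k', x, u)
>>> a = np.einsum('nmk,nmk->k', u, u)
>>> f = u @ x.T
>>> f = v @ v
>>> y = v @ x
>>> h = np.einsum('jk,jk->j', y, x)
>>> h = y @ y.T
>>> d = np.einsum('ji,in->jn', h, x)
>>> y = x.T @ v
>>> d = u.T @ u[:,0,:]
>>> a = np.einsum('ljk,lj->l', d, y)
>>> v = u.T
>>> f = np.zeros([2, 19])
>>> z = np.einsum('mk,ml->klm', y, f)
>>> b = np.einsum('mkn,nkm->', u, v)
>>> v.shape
(2, 3, 31)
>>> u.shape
(31, 3, 2)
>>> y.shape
(2, 3)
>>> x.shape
(3, 2)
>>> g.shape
(31,)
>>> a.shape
(2,)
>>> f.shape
(2, 19)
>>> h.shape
(3, 3)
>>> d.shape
(2, 3, 2)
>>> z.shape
(3, 19, 2)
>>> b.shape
()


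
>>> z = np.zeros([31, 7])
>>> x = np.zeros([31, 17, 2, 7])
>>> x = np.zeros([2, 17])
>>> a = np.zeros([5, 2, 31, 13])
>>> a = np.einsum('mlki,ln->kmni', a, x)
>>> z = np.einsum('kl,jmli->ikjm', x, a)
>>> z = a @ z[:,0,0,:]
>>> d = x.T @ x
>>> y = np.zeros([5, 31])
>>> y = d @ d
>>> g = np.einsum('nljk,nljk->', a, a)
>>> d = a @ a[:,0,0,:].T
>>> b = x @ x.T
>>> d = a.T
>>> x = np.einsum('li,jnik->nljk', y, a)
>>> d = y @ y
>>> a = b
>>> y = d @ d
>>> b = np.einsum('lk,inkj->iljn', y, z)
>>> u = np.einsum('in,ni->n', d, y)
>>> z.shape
(31, 5, 17, 5)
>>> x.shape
(5, 17, 31, 13)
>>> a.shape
(2, 2)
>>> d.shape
(17, 17)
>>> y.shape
(17, 17)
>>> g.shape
()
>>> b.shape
(31, 17, 5, 5)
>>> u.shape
(17,)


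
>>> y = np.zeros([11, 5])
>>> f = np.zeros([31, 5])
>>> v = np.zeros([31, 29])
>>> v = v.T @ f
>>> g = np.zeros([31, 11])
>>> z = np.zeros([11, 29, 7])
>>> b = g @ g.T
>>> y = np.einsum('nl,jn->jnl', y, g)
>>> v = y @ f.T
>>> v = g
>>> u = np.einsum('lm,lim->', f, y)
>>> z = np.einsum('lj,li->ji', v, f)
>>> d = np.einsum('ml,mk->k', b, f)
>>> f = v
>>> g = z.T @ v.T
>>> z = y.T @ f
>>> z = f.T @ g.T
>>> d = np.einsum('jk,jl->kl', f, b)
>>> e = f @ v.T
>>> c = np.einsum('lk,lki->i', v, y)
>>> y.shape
(31, 11, 5)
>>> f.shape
(31, 11)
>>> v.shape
(31, 11)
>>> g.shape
(5, 31)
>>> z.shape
(11, 5)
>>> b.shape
(31, 31)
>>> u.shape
()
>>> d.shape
(11, 31)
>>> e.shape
(31, 31)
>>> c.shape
(5,)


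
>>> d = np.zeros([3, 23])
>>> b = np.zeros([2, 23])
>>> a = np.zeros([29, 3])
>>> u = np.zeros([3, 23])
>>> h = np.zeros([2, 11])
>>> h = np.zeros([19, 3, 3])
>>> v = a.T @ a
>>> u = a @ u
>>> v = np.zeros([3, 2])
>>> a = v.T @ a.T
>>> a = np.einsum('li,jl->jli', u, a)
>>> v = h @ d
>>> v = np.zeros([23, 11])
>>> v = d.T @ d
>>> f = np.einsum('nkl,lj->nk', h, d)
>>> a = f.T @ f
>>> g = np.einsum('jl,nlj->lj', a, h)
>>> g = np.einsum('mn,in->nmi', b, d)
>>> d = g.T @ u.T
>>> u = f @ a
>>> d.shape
(3, 2, 29)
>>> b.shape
(2, 23)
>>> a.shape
(3, 3)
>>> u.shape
(19, 3)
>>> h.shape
(19, 3, 3)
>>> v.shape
(23, 23)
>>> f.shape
(19, 3)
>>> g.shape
(23, 2, 3)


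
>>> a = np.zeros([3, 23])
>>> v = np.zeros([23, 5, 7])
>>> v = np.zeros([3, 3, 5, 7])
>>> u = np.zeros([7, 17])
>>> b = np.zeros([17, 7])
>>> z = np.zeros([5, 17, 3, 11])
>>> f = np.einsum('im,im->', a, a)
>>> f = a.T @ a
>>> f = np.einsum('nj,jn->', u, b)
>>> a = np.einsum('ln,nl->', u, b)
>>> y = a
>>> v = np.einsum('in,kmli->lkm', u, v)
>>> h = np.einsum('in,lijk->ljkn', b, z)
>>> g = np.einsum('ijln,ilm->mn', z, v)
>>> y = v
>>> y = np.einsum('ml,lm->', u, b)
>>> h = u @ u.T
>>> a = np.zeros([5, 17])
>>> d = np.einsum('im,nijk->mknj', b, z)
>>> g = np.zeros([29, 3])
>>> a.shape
(5, 17)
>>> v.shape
(5, 3, 3)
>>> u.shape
(7, 17)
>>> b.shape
(17, 7)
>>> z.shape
(5, 17, 3, 11)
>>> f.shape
()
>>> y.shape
()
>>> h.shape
(7, 7)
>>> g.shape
(29, 3)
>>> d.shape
(7, 11, 5, 3)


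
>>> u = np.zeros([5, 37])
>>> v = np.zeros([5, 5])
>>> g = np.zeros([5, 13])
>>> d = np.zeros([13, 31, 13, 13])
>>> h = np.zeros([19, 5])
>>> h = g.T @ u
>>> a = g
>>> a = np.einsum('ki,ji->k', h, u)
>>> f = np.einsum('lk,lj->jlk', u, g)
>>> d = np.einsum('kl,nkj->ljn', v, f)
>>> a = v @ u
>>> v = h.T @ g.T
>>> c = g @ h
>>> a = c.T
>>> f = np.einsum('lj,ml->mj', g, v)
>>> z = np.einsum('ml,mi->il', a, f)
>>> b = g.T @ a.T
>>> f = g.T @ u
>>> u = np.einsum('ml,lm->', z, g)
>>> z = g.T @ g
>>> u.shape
()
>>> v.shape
(37, 5)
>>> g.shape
(5, 13)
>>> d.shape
(5, 37, 13)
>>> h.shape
(13, 37)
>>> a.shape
(37, 5)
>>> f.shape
(13, 37)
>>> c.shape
(5, 37)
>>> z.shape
(13, 13)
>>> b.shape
(13, 37)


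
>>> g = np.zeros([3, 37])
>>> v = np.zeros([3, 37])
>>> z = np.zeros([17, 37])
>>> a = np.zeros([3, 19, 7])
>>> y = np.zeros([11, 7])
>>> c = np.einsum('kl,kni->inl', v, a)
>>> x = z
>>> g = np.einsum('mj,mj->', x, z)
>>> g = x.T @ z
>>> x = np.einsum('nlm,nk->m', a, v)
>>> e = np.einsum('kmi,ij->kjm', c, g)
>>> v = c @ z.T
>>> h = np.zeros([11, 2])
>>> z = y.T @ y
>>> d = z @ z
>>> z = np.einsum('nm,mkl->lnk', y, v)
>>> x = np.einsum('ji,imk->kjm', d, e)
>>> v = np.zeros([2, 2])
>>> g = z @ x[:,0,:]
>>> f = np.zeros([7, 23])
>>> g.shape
(17, 11, 37)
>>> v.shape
(2, 2)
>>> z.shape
(17, 11, 19)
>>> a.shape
(3, 19, 7)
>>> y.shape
(11, 7)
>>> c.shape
(7, 19, 37)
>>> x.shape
(19, 7, 37)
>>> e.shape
(7, 37, 19)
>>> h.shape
(11, 2)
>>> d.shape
(7, 7)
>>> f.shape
(7, 23)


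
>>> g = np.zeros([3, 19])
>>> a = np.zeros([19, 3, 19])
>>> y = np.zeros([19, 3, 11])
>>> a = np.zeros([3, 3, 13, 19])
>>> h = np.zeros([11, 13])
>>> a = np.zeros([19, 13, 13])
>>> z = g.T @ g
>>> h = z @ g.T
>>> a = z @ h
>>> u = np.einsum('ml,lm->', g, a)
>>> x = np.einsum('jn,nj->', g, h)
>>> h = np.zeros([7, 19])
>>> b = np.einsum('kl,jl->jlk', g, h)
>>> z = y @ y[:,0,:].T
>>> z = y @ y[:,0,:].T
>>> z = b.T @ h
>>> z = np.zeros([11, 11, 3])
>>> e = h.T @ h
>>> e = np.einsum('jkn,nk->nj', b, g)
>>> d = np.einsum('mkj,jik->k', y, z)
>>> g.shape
(3, 19)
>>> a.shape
(19, 3)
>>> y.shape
(19, 3, 11)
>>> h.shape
(7, 19)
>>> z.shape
(11, 11, 3)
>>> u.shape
()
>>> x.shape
()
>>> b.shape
(7, 19, 3)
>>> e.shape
(3, 7)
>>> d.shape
(3,)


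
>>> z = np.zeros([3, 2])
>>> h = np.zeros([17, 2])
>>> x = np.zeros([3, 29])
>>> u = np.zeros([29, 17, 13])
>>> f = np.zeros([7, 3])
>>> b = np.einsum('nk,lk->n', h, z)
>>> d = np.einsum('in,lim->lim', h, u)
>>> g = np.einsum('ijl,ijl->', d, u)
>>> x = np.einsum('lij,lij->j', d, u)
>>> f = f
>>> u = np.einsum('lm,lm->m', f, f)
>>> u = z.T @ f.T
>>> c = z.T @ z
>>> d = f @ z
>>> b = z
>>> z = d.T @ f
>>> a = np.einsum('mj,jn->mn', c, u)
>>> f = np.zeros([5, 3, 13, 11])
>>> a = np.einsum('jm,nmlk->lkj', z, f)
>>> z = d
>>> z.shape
(7, 2)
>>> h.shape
(17, 2)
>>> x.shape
(13,)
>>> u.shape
(2, 7)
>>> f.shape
(5, 3, 13, 11)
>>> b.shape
(3, 2)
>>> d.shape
(7, 2)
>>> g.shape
()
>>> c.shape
(2, 2)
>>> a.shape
(13, 11, 2)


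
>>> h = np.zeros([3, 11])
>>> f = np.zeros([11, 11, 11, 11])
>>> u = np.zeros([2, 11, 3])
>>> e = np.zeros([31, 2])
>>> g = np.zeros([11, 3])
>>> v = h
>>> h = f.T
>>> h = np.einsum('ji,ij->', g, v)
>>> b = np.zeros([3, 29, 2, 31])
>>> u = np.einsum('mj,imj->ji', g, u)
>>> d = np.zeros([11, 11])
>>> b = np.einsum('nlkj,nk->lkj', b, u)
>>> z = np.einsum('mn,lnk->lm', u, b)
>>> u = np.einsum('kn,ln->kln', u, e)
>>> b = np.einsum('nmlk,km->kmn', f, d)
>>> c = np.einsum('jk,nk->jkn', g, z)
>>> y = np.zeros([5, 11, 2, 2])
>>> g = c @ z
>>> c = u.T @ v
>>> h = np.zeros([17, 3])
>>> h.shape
(17, 3)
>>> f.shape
(11, 11, 11, 11)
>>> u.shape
(3, 31, 2)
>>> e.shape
(31, 2)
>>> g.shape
(11, 3, 3)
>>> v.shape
(3, 11)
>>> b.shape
(11, 11, 11)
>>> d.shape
(11, 11)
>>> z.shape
(29, 3)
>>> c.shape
(2, 31, 11)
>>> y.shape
(5, 11, 2, 2)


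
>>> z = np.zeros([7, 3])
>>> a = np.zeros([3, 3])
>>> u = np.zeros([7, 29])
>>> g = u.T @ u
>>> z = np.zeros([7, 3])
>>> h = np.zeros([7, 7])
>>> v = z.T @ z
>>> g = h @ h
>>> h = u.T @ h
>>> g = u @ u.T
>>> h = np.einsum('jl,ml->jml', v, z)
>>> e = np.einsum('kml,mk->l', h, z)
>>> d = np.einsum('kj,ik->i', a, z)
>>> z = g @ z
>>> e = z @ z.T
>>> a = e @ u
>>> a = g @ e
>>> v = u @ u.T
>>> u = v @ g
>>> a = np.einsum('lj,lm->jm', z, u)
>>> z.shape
(7, 3)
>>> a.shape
(3, 7)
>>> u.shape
(7, 7)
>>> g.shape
(7, 7)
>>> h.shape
(3, 7, 3)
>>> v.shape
(7, 7)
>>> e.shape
(7, 7)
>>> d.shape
(7,)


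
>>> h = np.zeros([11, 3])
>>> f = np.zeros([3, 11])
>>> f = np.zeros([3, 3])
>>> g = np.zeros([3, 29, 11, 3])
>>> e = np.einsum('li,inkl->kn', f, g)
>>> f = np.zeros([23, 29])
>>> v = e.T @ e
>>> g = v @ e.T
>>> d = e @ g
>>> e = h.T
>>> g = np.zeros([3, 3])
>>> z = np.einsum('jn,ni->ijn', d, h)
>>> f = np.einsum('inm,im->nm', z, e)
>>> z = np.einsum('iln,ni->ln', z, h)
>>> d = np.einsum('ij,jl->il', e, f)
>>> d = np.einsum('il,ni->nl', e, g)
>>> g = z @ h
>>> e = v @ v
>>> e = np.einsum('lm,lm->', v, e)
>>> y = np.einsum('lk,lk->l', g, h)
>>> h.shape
(11, 3)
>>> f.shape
(11, 11)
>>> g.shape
(11, 3)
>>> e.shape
()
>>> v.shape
(29, 29)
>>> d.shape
(3, 11)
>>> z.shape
(11, 11)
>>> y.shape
(11,)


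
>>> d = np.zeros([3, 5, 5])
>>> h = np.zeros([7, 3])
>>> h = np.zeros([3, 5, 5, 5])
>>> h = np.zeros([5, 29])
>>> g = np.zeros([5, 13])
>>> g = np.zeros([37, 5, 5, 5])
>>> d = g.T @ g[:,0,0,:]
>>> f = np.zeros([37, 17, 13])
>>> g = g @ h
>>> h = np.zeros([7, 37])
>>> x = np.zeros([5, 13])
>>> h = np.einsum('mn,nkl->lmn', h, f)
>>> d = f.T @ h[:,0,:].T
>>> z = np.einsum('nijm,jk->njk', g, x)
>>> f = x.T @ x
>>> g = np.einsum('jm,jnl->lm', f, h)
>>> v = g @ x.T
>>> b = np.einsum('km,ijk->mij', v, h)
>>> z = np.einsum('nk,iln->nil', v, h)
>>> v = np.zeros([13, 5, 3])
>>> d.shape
(13, 17, 13)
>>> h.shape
(13, 7, 37)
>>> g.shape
(37, 13)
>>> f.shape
(13, 13)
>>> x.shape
(5, 13)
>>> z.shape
(37, 13, 7)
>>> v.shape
(13, 5, 3)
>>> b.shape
(5, 13, 7)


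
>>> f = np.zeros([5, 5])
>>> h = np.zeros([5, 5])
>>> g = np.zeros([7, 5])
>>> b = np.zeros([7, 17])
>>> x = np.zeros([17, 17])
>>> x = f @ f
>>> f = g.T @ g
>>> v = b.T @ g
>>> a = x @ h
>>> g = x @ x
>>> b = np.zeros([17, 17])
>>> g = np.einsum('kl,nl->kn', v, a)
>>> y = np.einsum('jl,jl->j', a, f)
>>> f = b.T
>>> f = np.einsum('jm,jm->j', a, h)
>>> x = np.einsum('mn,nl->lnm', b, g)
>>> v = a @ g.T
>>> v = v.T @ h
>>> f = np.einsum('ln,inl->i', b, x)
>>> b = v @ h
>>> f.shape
(5,)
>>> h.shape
(5, 5)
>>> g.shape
(17, 5)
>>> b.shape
(17, 5)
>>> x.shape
(5, 17, 17)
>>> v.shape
(17, 5)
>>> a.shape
(5, 5)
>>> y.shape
(5,)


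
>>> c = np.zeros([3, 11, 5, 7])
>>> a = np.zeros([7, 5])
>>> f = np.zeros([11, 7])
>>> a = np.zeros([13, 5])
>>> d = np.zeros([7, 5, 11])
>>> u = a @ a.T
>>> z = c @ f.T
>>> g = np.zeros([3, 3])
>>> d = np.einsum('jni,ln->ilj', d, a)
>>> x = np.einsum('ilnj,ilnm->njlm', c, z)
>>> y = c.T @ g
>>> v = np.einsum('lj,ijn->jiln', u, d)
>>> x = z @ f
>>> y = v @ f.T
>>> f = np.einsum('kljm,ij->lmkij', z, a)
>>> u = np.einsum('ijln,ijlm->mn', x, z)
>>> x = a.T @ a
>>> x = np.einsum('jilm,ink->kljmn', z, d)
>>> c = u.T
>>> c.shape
(7, 11)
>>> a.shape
(13, 5)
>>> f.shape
(11, 11, 3, 13, 5)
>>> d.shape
(11, 13, 7)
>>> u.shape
(11, 7)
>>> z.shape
(3, 11, 5, 11)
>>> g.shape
(3, 3)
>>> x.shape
(7, 5, 3, 11, 13)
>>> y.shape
(13, 11, 13, 11)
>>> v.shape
(13, 11, 13, 7)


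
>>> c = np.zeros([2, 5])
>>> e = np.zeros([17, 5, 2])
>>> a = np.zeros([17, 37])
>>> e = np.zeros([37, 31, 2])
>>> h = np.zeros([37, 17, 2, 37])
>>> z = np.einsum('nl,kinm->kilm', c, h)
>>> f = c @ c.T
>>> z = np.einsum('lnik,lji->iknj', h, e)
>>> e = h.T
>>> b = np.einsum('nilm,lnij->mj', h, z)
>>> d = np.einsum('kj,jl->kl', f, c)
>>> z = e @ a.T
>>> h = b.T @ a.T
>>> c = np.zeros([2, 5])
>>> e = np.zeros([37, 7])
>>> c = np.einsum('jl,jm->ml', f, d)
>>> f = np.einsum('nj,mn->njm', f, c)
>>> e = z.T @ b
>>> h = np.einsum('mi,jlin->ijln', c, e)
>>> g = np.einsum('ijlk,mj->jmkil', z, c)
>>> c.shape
(5, 2)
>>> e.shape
(17, 17, 2, 31)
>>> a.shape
(17, 37)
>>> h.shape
(2, 17, 17, 31)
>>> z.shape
(37, 2, 17, 17)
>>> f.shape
(2, 2, 5)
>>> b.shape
(37, 31)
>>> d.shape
(2, 5)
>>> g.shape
(2, 5, 17, 37, 17)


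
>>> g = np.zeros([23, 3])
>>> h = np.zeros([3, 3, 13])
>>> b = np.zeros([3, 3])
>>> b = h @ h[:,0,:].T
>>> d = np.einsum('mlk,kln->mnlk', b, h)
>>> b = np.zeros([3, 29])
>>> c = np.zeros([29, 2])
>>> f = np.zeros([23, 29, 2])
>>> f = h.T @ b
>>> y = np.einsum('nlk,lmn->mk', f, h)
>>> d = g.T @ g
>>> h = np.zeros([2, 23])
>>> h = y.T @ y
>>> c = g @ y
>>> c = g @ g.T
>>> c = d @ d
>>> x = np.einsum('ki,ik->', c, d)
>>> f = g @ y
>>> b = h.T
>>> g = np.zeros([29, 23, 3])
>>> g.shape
(29, 23, 3)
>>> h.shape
(29, 29)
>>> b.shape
(29, 29)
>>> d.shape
(3, 3)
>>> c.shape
(3, 3)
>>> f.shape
(23, 29)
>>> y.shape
(3, 29)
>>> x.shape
()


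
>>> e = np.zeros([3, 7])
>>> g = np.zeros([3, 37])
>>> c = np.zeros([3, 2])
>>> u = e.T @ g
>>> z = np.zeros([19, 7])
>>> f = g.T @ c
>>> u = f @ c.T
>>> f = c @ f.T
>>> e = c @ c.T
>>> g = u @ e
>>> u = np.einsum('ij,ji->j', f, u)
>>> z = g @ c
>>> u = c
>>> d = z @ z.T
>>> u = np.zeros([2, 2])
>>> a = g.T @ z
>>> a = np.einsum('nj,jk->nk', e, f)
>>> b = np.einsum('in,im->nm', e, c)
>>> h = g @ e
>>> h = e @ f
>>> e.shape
(3, 3)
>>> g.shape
(37, 3)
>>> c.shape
(3, 2)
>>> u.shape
(2, 2)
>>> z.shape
(37, 2)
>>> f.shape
(3, 37)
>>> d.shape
(37, 37)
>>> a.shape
(3, 37)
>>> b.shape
(3, 2)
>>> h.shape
(3, 37)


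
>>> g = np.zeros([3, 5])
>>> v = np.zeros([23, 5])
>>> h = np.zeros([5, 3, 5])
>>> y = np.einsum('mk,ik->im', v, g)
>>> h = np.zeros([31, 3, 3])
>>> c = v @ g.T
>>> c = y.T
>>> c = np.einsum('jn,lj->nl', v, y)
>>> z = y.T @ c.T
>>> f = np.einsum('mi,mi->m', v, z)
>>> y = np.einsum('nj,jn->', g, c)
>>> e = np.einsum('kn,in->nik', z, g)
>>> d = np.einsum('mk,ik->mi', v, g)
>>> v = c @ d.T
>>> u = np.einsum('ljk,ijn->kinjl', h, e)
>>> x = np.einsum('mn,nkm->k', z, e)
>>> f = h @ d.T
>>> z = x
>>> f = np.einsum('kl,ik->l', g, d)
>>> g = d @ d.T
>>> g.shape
(23, 23)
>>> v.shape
(5, 23)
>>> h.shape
(31, 3, 3)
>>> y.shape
()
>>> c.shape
(5, 3)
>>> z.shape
(3,)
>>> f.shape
(5,)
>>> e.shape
(5, 3, 23)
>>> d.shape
(23, 3)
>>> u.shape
(3, 5, 23, 3, 31)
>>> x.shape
(3,)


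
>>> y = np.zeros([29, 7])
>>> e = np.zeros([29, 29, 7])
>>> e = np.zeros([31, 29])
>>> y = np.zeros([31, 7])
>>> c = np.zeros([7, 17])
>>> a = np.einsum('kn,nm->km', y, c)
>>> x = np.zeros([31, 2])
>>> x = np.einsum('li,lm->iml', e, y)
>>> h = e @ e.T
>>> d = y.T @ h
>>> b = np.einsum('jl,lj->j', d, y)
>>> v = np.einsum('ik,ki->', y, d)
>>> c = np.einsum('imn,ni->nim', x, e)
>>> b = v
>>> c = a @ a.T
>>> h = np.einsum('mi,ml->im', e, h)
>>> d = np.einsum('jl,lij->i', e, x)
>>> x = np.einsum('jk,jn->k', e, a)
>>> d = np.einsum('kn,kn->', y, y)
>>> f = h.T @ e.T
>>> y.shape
(31, 7)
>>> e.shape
(31, 29)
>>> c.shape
(31, 31)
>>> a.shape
(31, 17)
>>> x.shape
(29,)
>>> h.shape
(29, 31)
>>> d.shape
()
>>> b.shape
()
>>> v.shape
()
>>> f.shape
(31, 31)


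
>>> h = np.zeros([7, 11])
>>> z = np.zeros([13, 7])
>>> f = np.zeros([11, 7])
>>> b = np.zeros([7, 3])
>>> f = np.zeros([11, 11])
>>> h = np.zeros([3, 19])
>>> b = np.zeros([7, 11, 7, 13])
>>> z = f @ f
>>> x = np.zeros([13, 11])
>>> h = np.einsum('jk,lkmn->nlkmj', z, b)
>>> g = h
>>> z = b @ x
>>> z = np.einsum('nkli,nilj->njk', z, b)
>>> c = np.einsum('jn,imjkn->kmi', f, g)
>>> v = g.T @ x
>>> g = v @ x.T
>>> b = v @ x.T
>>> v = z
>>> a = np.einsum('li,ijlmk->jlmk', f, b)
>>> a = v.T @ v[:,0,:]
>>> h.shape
(13, 7, 11, 7, 11)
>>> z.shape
(7, 13, 11)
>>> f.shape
(11, 11)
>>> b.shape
(11, 7, 11, 7, 13)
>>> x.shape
(13, 11)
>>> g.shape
(11, 7, 11, 7, 13)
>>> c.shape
(7, 7, 13)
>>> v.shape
(7, 13, 11)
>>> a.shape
(11, 13, 11)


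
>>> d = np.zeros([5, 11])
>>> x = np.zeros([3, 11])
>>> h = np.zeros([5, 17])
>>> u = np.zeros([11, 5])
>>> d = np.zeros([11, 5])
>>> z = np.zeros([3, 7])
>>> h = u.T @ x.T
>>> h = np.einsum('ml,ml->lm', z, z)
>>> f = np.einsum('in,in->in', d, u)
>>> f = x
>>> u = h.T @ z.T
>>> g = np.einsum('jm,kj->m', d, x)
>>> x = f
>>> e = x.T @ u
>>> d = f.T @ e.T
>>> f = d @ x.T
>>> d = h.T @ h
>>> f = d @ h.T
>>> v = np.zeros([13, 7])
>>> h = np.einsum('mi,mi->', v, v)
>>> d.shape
(3, 3)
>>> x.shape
(3, 11)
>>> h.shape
()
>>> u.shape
(3, 3)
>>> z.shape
(3, 7)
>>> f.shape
(3, 7)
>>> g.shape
(5,)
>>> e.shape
(11, 3)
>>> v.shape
(13, 7)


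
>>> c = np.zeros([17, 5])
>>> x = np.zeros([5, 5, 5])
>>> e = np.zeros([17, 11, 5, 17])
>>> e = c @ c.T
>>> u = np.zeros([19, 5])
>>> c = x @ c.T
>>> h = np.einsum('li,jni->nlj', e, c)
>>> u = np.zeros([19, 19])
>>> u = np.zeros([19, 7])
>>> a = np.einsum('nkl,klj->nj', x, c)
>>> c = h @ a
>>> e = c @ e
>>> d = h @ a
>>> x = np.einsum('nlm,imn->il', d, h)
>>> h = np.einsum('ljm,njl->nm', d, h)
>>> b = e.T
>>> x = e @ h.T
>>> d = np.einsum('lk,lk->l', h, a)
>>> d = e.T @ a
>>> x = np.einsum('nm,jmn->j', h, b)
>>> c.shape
(5, 17, 17)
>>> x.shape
(17,)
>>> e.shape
(5, 17, 17)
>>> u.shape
(19, 7)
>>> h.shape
(5, 17)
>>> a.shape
(5, 17)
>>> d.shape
(17, 17, 17)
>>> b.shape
(17, 17, 5)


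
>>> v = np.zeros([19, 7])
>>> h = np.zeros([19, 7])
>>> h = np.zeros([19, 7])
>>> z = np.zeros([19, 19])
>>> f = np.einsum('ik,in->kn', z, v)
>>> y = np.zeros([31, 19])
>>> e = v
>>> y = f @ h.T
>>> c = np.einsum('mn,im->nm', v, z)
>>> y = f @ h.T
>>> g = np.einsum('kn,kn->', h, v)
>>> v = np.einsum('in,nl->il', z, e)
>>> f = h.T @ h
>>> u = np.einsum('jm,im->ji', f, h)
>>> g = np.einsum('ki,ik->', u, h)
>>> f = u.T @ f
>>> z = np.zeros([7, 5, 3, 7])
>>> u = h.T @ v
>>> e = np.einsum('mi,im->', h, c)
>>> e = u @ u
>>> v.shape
(19, 7)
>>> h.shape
(19, 7)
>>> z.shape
(7, 5, 3, 7)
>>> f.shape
(19, 7)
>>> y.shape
(19, 19)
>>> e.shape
(7, 7)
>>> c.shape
(7, 19)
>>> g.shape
()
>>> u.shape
(7, 7)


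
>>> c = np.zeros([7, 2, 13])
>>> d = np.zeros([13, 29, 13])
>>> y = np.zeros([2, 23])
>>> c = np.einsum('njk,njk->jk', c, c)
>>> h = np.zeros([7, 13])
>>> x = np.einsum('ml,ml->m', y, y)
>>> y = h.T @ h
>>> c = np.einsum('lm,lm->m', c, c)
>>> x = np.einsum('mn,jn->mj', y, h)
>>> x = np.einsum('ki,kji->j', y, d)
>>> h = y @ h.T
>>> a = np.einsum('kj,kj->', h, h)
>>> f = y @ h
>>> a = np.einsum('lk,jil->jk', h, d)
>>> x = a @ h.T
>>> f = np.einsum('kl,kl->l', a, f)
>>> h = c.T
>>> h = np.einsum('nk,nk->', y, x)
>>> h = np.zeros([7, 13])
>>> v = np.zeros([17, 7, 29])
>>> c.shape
(13,)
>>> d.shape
(13, 29, 13)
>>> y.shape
(13, 13)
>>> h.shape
(7, 13)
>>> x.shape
(13, 13)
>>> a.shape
(13, 7)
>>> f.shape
(7,)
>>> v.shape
(17, 7, 29)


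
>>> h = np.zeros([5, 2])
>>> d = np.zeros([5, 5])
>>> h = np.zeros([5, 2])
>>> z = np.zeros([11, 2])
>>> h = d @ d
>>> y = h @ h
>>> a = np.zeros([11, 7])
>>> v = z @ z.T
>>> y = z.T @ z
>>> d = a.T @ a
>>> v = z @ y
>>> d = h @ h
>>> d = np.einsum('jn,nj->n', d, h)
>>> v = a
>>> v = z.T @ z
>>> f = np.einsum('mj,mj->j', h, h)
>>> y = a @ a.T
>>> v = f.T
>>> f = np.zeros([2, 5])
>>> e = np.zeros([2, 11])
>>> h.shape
(5, 5)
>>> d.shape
(5,)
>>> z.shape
(11, 2)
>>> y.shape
(11, 11)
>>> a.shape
(11, 7)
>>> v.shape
(5,)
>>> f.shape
(2, 5)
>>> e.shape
(2, 11)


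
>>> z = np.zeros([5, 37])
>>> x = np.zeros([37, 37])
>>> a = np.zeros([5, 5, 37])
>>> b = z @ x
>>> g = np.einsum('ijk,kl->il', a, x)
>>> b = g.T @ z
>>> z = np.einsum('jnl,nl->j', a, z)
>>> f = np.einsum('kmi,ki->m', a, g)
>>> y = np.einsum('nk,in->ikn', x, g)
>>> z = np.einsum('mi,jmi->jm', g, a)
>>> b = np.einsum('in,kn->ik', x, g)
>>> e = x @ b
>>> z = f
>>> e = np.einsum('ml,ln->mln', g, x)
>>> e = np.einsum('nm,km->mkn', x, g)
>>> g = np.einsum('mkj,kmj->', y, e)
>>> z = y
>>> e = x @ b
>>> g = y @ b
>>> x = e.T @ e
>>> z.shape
(5, 37, 37)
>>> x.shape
(5, 5)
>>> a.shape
(5, 5, 37)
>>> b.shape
(37, 5)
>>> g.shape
(5, 37, 5)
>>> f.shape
(5,)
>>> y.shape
(5, 37, 37)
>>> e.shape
(37, 5)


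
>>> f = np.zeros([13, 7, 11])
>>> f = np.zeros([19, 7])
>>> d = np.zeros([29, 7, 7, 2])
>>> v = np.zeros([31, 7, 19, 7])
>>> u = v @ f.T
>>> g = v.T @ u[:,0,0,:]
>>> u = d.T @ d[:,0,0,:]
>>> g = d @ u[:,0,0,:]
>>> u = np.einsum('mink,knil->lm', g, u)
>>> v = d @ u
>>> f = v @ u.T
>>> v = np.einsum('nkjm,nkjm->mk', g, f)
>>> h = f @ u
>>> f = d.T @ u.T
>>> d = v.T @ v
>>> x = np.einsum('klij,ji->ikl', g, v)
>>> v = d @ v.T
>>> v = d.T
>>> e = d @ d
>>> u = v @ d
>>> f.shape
(2, 7, 7, 2)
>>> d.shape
(7, 7)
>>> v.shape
(7, 7)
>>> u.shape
(7, 7)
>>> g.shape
(29, 7, 7, 2)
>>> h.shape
(29, 7, 7, 29)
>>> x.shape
(7, 29, 7)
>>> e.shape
(7, 7)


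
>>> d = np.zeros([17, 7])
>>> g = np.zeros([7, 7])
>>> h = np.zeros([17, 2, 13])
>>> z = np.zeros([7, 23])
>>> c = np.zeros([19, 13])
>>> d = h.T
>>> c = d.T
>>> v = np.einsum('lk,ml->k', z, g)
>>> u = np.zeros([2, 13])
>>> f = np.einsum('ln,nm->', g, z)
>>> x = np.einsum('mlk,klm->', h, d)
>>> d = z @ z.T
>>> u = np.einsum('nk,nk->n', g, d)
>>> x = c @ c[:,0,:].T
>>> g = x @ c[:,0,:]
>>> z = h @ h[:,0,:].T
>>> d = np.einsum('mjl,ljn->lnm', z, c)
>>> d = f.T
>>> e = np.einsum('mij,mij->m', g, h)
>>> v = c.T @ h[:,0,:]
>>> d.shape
()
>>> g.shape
(17, 2, 13)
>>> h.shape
(17, 2, 13)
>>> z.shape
(17, 2, 17)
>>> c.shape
(17, 2, 13)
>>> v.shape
(13, 2, 13)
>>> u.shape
(7,)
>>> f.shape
()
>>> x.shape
(17, 2, 17)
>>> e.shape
(17,)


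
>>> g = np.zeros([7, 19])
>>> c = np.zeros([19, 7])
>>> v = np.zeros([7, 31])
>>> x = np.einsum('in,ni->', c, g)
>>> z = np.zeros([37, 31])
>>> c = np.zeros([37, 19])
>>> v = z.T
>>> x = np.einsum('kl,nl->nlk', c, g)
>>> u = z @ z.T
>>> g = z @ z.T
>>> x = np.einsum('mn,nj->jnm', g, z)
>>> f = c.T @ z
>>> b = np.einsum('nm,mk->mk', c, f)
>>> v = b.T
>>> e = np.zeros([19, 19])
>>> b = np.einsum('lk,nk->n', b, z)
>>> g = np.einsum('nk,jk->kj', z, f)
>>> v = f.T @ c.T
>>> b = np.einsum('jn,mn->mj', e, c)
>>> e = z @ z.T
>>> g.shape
(31, 19)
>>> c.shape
(37, 19)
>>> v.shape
(31, 37)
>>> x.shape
(31, 37, 37)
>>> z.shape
(37, 31)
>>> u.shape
(37, 37)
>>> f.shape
(19, 31)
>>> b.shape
(37, 19)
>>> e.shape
(37, 37)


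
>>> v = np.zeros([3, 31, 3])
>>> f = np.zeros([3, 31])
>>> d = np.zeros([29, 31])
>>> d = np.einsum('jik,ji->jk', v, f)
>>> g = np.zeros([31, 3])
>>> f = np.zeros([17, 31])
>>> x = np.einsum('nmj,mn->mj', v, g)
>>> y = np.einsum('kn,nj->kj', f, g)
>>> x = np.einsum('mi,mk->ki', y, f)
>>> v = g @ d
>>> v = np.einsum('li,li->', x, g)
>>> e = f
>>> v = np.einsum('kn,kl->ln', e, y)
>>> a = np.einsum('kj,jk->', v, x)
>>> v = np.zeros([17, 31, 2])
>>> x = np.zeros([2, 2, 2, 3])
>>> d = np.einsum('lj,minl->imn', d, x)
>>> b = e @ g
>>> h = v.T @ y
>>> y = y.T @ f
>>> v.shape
(17, 31, 2)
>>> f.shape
(17, 31)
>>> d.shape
(2, 2, 2)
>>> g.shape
(31, 3)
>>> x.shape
(2, 2, 2, 3)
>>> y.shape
(3, 31)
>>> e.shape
(17, 31)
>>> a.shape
()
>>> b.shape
(17, 3)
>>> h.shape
(2, 31, 3)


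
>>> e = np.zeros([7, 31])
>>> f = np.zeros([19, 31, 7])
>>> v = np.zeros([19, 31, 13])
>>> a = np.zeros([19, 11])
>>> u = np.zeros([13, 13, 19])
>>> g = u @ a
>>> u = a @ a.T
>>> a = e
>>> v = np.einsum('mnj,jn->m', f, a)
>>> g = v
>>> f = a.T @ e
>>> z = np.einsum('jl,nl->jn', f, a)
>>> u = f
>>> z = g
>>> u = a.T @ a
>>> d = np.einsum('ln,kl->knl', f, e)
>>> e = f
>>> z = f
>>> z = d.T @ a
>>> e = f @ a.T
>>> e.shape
(31, 7)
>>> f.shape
(31, 31)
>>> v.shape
(19,)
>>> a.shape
(7, 31)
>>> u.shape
(31, 31)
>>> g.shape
(19,)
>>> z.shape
(31, 31, 31)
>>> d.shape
(7, 31, 31)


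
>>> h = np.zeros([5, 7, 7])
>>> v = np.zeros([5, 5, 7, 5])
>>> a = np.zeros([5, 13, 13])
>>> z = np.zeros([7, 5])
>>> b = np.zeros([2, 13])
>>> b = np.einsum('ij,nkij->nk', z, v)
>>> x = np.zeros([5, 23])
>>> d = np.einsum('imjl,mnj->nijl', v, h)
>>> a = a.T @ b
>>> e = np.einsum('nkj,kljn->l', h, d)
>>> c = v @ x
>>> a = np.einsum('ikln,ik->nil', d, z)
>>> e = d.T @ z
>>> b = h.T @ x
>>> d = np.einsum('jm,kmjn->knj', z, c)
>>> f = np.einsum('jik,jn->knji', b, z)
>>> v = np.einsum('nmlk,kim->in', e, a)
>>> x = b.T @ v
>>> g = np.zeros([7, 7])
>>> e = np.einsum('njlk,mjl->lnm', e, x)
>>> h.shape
(5, 7, 7)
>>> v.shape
(7, 5)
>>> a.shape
(5, 7, 7)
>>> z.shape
(7, 5)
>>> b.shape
(7, 7, 23)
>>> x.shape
(23, 7, 5)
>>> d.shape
(5, 23, 7)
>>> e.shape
(5, 5, 23)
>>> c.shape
(5, 5, 7, 23)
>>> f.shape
(23, 5, 7, 7)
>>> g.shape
(7, 7)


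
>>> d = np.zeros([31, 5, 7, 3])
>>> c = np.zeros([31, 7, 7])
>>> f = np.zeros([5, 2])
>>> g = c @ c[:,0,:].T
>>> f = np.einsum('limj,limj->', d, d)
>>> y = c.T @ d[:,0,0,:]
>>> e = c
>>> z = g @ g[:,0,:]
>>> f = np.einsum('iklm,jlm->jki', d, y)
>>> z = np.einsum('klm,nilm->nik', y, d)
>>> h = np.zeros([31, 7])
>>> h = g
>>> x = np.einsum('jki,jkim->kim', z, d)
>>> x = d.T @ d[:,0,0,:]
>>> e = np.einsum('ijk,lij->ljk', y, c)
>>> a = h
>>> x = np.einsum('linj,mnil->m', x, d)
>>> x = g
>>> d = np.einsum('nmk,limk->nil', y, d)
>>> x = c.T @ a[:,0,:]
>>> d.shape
(7, 5, 31)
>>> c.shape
(31, 7, 7)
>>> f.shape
(7, 5, 31)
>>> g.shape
(31, 7, 31)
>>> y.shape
(7, 7, 3)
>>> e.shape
(31, 7, 3)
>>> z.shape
(31, 5, 7)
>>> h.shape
(31, 7, 31)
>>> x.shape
(7, 7, 31)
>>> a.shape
(31, 7, 31)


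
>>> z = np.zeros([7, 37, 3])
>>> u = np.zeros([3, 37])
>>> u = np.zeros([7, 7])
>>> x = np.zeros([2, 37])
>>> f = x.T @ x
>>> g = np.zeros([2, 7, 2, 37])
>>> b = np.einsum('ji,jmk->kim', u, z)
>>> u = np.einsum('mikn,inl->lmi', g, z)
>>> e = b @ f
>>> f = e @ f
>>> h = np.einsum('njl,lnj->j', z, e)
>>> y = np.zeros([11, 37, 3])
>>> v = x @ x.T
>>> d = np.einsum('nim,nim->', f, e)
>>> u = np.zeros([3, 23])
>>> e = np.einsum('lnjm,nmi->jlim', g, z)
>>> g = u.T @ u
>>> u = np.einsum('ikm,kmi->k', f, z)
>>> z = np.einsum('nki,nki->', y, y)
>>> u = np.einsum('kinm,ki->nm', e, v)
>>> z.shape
()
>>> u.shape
(3, 37)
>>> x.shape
(2, 37)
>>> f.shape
(3, 7, 37)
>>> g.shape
(23, 23)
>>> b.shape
(3, 7, 37)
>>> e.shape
(2, 2, 3, 37)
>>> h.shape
(37,)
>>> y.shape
(11, 37, 3)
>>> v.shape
(2, 2)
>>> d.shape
()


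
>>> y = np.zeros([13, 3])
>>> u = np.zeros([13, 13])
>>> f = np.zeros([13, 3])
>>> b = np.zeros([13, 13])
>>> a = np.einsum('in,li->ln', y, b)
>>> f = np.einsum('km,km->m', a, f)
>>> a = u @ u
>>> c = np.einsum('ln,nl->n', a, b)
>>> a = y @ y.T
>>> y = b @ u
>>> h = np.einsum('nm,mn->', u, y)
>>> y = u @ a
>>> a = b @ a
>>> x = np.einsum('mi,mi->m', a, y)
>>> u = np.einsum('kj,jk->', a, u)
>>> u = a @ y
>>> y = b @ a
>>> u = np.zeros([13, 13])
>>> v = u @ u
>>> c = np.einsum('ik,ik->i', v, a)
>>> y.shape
(13, 13)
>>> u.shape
(13, 13)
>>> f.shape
(3,)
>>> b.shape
(13, 13)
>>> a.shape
(13, 13)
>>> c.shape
(13,)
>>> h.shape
()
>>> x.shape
(13,)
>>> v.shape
(13, 13)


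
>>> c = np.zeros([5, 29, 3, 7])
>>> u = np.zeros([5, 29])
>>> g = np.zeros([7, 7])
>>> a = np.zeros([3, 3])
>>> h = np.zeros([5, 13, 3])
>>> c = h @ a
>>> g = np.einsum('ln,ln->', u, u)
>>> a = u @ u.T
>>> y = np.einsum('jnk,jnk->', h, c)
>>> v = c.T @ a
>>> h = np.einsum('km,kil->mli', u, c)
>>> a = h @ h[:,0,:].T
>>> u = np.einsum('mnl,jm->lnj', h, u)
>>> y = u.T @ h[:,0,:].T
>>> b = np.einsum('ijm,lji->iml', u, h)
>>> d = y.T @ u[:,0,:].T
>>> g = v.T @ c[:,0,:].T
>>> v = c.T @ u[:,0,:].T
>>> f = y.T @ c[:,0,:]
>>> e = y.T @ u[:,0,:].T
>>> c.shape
(5, 13, 3)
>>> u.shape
(13, 3, 5)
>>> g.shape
(5, 13, 5)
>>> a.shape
(29, 3, 29)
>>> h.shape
(29, 3, 13)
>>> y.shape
(5, 3, 29)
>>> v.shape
(3, 13, 13)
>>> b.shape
(13, 5, 29)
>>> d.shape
(29, 3, 13)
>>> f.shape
(29, 3, 3)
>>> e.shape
(29, 3, 13)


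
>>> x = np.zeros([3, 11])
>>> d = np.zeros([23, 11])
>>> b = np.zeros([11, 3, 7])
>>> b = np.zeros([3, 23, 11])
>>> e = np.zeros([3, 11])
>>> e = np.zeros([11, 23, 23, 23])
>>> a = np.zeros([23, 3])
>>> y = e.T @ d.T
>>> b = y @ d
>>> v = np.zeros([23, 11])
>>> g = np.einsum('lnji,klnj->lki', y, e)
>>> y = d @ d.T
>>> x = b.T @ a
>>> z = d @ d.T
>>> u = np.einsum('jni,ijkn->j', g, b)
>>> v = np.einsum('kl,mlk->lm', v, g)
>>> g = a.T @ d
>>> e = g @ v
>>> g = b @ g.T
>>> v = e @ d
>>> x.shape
(11, 23, 23, 3)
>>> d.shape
(23, 11)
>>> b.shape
(23, 23, 23, 11)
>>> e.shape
(3, 23)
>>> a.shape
(23, 3)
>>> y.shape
(23, 23)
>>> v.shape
(3, 11)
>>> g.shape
(23, 23, 23, 3)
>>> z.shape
(23, 23)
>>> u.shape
(23,)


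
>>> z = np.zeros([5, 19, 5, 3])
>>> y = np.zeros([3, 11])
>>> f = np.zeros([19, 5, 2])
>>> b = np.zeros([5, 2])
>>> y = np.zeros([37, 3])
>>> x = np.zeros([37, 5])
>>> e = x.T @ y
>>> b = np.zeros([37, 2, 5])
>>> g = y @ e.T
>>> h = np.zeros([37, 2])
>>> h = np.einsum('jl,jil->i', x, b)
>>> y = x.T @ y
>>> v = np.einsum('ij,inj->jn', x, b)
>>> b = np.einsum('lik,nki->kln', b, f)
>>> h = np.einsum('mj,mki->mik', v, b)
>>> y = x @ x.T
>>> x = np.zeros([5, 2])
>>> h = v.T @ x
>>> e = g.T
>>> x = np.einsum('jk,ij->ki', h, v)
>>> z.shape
(5, 19, 5, 3)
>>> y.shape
(37, 37)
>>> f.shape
(19, 5, 2)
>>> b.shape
(5, 37, 19)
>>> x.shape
(2, 5)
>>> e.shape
(5, 37)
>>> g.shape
(37, 5)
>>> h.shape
(2, 2)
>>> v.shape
(5, 2)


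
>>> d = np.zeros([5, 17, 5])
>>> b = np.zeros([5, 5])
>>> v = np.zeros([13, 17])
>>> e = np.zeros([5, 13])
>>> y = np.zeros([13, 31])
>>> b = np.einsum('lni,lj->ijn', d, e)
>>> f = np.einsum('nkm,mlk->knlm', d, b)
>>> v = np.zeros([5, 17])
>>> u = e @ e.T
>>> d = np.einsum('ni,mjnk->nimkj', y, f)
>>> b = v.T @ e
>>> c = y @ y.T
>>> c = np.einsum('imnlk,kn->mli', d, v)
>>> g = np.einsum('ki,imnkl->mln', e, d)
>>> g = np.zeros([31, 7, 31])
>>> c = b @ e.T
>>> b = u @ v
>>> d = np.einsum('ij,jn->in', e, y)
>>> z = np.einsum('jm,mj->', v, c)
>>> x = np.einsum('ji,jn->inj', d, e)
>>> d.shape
(5, 31)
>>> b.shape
(5, 17)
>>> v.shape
(5, 17)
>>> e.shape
(5, 13)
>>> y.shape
(13, 31)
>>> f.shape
(17, 5, 13, 5)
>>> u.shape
(5, 5)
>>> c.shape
(17, 5)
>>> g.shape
(31, 7, 31)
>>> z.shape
()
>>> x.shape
(31, 13, 5)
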